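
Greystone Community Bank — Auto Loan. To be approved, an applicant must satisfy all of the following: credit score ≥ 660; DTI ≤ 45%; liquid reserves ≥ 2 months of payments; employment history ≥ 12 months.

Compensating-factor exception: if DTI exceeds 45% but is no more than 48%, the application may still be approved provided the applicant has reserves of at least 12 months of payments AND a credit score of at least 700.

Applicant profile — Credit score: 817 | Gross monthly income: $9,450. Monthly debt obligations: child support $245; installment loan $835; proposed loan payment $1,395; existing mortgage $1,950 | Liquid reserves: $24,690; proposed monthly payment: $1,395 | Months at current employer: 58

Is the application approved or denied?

Approved

Credit score 817 ≥ 660 (meets base)
Total debts = (245 + 835 + 1,395 + 1,950) = 4,425. DTI: 4,425 ÷ 9,450 = 46.8%, over the 45% base limit.
Reserves = 24,690/1,395 = 17.7 months ≥ 2
Employment 58 ≥ 12 months
46.8% falls in the override range (45%–48%), so the compensating-factor test applies.
Reserves 17.7 ≥ 12 months; credit score 817 ≥ 700.
Both compensating conditions met → exception applies.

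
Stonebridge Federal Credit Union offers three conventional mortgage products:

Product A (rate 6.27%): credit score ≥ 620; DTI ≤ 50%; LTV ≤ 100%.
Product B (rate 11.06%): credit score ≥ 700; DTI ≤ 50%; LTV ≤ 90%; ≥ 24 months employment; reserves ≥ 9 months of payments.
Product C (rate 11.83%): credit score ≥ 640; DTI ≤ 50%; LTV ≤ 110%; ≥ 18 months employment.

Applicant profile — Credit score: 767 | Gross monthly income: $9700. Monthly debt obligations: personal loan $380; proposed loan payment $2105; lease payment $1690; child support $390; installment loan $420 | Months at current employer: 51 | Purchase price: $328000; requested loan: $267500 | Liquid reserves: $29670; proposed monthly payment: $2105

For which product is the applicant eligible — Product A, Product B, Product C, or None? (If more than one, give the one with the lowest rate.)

None

Total debts = (380 + 2,105 + 1,690 + 390 + 420) = 4,985; DTI = 4,985/9,700 = 51.4%.
LTV = 267,500/328,000 = 81.6%.
Reserves = 29,670/2,105 = 14.1 months.
Product A: score 767 ≥ 620; DTI 51.4% > 50%; LTV 81.6% ≤ 100% → does not qualify.
Product B: score 767 ≥ 700; DTI 51.4% > 50%; LTV 81.6% ≤ 90%; employment 51 ≥ 24 mo; reserves 14.1 ≥ 9 mo → does not qualify.
Product C: score 767 ≥ 640; DTI 51.4% > 50%; LTV 81.6% ≤ 110%; employment 51 ≥ 18 mo → does not qualify.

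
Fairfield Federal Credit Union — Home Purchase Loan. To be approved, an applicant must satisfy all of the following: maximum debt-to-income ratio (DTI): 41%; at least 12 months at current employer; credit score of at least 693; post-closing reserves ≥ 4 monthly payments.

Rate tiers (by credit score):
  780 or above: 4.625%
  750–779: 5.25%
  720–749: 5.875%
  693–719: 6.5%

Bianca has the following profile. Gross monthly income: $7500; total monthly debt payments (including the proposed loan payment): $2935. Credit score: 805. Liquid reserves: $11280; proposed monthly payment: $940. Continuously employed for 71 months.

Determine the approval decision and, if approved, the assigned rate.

Credit score 805 ≥ 693 (meets minimum)
Employment 71 ≥ 12 months
DTI: 2,935 ÷ 7,500 = 39.1%, within the 41% cap
Reserves: 11,280 ÷ 940 = 12.0 months (meets 4-month minimum)
All requirements met. Score 805 falls in the 780 or above tier → 4.625%.

Approved at 4.625%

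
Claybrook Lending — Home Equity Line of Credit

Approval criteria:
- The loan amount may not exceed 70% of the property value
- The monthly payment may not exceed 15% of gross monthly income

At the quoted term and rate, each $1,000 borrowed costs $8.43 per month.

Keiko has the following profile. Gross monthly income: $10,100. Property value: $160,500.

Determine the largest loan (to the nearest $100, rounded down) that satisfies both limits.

$112,300

Payment cap: 15% × $10,100 = $1,515/month.
At $8.43 per $1,000, that supports 1,515/8.43 × 1,000 ≈ $179,715 → $179,700.
LTV cap: 70% × $160,500 = $112,350 → $112,300.
Binding constraint: loan-to-value.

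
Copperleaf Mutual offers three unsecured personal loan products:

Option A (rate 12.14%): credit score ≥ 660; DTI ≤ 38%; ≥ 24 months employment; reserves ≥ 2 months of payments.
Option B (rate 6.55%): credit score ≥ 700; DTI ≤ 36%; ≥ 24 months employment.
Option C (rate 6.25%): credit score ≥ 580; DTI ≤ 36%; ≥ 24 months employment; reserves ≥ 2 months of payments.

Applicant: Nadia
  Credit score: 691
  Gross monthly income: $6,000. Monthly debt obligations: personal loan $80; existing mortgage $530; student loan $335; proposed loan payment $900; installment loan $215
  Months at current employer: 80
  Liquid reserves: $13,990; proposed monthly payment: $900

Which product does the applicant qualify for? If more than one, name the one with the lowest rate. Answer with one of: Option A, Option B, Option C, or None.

Option C

Total debts = (80 + 530 + 335 + 900 + 215) = 2,060; DTI = 2,060/6,000 = 34.3%.
Reserves = 13,990/900 = 15.5 months.
Option A: score 691 ≥ 660; DTI 34.3% ≤ 38%; employment 80 ≥ 24 mo; reserves 15.5 ≥ 2 mo → qualifies.
Option B: score 691 < 700; DTI 34.3% ≤ 36%; employment 80 ≥ 24 mo → does not qualify.
Option C: score 691 ≥ 580; DTI 34.3% ≤ 36%; employment 80 ≥ 24 mo; reserves 15.5 ≥ 2 mo → qualifies.
Qualifying: Option A, Option C. Lowest rate is 6.25% → Option C.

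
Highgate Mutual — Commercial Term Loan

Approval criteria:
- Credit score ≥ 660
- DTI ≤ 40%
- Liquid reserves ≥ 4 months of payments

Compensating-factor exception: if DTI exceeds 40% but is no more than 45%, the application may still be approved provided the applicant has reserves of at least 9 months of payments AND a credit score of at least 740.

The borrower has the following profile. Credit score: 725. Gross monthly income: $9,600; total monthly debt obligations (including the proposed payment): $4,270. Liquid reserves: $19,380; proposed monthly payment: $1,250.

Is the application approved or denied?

Credit score 725 ≥ 660 (meets base)
DTI: 4,270 ÷ 9,600 = 44.5%, over the 40% base limit.
Liquid reserves cover 19,380/1,250 = 15.5 months — ≥ 4 required
DTI 44.5% is within the 40%–45% exception band; checking compensating factors.
Override check — reserves: 15.5 mo (ok); score: 725 (below 740).
Override conditions not both satisfied; exception does not apply.

Denied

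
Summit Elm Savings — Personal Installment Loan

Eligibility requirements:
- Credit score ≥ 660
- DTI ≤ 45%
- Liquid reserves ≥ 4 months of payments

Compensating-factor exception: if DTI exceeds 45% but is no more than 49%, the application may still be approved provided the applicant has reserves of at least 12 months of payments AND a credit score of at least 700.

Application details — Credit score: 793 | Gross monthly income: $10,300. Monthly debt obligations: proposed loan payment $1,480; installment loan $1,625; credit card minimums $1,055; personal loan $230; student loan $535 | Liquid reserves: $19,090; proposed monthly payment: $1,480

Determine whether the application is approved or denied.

Approved

Credit score 793 ≥ 660 (meets base)
Total debts = (1,480 + 1,625 + 1,055 + 230 + 535) = 4,925. DTI = 4,925/10,300 = 47.8% > 45% — standard DTI limit exceeded.
Liquid reserves cover 19,090/1,480 = 12.9 months — ≥ 4 required
47.8% falls in the override range (45%–49%), so the compensating-factor test applies.
Override check — reserves: 12.9 mo (ok); score: 793 (ok).
Both compensating conditions met → exception applies.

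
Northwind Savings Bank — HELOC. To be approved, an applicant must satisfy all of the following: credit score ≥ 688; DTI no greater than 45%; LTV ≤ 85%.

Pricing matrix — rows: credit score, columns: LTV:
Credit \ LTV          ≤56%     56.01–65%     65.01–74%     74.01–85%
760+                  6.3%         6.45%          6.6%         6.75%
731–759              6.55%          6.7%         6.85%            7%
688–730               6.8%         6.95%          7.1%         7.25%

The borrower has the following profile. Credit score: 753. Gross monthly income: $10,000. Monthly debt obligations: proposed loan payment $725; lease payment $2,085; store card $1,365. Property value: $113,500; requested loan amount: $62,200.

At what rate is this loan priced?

Credit score 753 ≥ 688; Total monthly debts = (725 + 2,085 + 1,365) = 4,175. DTI = 4,175/10,000 = 41.8% ≤ 45%
LTV: 62,200 ÷ 113,500 = 54.8%, within 85% cap
Score 753 is in the 731–759 band; LTV 54.8% is in the ≤56% band → 6.55%.

6.55%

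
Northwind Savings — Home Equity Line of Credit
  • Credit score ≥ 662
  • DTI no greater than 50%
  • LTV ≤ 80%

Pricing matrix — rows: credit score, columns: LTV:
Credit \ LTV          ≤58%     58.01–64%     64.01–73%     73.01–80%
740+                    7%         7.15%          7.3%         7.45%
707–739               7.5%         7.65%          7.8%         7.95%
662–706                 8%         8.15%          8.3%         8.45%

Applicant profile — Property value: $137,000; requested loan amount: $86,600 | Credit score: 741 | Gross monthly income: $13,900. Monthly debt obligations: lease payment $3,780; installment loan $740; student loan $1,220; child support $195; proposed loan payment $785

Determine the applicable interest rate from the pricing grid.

7.15%

Credit score 741 ≥ 662; Total monthly debts = (3,780 + 740 + 1,220 + 195 + 785) = 6,720. Debt-to-income = 6,720/13,900 = 48.3% — meets 50% limit
Loan-to-value = 86,600/137,000 = 63.2% — pass (80% max)
Score 741 is in the 740+ band; LTV 63.2% is in the 58.01–64% band → 7.15%.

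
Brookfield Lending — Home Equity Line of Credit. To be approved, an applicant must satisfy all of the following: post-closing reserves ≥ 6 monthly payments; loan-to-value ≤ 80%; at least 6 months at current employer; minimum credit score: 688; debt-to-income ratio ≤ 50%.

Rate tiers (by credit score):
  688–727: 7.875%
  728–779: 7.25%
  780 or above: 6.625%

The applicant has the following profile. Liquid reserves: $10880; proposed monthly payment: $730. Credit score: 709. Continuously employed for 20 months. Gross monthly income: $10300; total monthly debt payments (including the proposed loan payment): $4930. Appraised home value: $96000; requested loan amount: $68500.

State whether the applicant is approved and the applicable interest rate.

Credit score 709 ≥ 688 (meets minimum)
Reserves: 10,880 ÷ 730 = 14.9 months (meets 6-month minimum)
Debt-to-income = 4,930/10,300 = 47.9% — meets 50% limit
Employment 20 ≥ 6 months
Loan-to-value = 68,500/96,000 = 71.4% — pass (80% max)
All requirements met. Score 709 falls in the 688–727 tier → 7.875%.

Approved at 7.875%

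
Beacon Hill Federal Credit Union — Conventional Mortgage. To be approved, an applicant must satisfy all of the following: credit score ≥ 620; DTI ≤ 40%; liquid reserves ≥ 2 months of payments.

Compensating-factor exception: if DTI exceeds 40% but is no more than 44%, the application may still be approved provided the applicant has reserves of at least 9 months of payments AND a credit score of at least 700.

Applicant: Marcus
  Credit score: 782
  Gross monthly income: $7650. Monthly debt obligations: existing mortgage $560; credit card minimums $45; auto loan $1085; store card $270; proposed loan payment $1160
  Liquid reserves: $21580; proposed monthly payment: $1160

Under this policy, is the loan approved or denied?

Credit score 782 ≥ 620 (meets base)
Total debts = (560 + 45 + 1,085 + 270 + 1,160) = 3,120. DTI: 3,120 ÷ 7,650 = 40.8%, over the 40% base limit.
Reserves: 21,580 ÷ 1,160 = 18.6 months (meets 2-month minimum)
40.8% falls in the override range (40%–44%), so the compensating-factor test applies.
Reserves 18.6 ≥ 9 months; credit score 782 ≥ 700.
Both compensating conditions met → exception applies.

Approved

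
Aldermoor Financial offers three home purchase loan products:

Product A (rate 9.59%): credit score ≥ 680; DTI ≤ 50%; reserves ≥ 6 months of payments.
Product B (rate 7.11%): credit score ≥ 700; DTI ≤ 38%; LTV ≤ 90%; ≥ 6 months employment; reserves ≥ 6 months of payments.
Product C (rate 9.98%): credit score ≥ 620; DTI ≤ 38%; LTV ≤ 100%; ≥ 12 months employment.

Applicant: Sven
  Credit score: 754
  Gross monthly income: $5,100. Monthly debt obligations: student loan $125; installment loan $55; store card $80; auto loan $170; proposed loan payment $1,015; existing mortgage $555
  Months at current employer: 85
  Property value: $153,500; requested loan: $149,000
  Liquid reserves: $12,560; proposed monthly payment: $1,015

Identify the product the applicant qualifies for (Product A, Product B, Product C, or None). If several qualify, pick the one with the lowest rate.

Product A

Total debts = (125 + 55 + 80 + 170 + 1,015 + 555) = 2,000; DTI = 2,000/5,100 = 39.2%.
LTV = 149,000/153,500 = 97.1%.
Reserves = 12,560/1,015 = 12.4 months.
Product A: score 754 ≥ 680; DTI 39.2% ≤ 50%; reserves 12.4 ≥ 6 mo → qualifies.
Product B: score 754 ≥ 700; DTI 39.2% > 38%; LTV 97.1% > 90%; employment 85 ≥ 6 mo; reserves 12.4 ≥ 6 mo → does not qualify.
Product C: score 754 ≥ 620; DTI 39.2% > 38%; LTV 97.1% ≤ 100%; employment 85 ≥ 12 mo → does not qualify.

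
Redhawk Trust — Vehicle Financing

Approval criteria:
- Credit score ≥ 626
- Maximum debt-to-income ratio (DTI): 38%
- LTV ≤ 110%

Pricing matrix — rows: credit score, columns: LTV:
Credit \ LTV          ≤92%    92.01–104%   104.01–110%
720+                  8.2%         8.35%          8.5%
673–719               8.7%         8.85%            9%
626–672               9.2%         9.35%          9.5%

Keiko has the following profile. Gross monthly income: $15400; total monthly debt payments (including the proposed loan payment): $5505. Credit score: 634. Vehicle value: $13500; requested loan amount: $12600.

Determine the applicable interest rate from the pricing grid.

9.35%

Credit score 634 ≥ 626; Debt-to-income = 5,505/15,400 = 35.7% — meets 38% limit
Loan-to-value = 12,600/13,500 = 93.3% — pass (110% max)
Credit 634 → row 626–672; LTV 93.3% → column 92.01–104%. Grid cell → 9.35%.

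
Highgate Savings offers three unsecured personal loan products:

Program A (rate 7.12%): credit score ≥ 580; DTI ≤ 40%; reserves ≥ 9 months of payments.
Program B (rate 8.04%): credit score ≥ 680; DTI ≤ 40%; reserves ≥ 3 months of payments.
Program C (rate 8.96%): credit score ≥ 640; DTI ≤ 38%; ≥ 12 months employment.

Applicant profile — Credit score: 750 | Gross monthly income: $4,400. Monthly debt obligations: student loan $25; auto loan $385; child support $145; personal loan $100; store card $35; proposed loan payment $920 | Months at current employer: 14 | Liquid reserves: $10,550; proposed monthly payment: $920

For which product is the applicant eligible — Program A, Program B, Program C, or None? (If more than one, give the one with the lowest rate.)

Program A

Total debts = (25 + 385 + 145 + 100 + 35 + 920) = 1,610; DTI = 1,610/4,400 = 36.6%.
Reserves = 10,550/920 = 11.5 months.
Program A: score 750 ≥ 580; DTI 36.6% ≤ 40%; reserves 11.5 ≥ 9 mo → qualifies.
Program B: score 750 ≥ 680; DTI 36.6% ≤ 40%; reserves 11.5 ≥ 3 mo → qualifies.
Program C: score 750 ≥ 640; DTI 36.6% ≤ 38%; employment 14 ≥ 12 mo → qualifies.
Qualifying: Program A, Program B, Program C. Lowest rate is 7.12% → Program A.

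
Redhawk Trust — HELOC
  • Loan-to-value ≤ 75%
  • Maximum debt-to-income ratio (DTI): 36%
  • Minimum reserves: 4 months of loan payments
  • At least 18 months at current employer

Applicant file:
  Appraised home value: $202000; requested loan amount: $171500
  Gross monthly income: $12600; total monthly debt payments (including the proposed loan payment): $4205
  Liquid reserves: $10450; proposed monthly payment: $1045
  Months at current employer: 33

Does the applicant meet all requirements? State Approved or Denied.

Loan-to-value = 171,500/202,000 = 84.9% — fail (75% max)
DTI: 4,205 ÷ 12,600 = 33.4%, within the 36% cap
Reserves: 10,450 ÷ 1,045 = 10.0 months (meets 4-month minimum)
Employment 33 ≥ 18 months
Fails on LTV.

Denied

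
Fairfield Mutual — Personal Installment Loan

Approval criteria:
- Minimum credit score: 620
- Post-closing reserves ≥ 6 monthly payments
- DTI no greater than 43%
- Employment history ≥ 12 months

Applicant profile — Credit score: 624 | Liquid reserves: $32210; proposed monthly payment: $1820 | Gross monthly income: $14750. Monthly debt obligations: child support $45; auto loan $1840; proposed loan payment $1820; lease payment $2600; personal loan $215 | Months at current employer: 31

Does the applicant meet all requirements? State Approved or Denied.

Denied

Credit score 624 ≥ 620 (meets)
Reserves: 32,210 ÷ 1,820 = 17.7 months (meets 6-month minimum)
Total monthly debts = (45 + 1,840 + 1,820 + 2,600 + 215) = 6,520. DTI: 6,520 ÷ 14,750 = 44.2%, exceeds the 43% cap
Employment 31 ≥ 12 months
Fails on DTI.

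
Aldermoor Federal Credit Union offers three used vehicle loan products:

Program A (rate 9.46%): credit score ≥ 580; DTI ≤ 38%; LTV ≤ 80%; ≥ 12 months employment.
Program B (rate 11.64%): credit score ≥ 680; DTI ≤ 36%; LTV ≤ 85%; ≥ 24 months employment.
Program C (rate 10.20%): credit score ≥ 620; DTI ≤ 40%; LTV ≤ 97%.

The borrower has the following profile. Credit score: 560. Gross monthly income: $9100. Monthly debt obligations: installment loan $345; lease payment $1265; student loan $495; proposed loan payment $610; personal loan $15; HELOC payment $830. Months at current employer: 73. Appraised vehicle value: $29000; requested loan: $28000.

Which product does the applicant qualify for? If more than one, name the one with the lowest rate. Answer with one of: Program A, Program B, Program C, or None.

None

Total debts = (345 + 1,265 + 495 + 610 + 15 + 830) = 3,560; DTI = 3,560/9,100 = 39.1%.
LTV = 28,000/29,000 = 96.6%.
Program A: score 560 < 580; DTI 39.1% > 38%; LTV 96.6% > 80%; employment 73 ≥ 12 mo → does not qualify.
Program B: score 560 < 680; DTI 39.1% > 36%; LTV 96.6% > 85%; employment 73 ≥ 24 mo → does not qualify.
Program C: score 560 < 620; DTI 39.1% ≤ 40%; LTV 96.6% ≤ 97% → does not qualify.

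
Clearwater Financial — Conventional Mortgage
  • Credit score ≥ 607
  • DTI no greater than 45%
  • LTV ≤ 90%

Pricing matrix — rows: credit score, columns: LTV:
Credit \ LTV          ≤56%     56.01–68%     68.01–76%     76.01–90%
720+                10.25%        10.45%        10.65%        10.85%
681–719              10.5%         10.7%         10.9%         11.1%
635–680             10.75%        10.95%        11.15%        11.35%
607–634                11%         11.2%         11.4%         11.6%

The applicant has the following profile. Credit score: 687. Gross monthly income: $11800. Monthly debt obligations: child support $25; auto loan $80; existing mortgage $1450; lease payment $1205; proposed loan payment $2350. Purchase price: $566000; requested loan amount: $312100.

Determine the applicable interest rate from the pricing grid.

Credit score 687 ≥ 607; Total monthly debts = (25 + 80 + 1,450 + 1,205 + 2,350) = 5,110. DTI: 5,110 ÷ 11,800 = 43.3%, within the 45% cap
Loan-to-value = 312,100/566,000 = 55.1% — pass (90% max)
Row: 687 falls in 681–719. Column: 55.1% falls in ≤56%. Rate = 10.5%.

10.5%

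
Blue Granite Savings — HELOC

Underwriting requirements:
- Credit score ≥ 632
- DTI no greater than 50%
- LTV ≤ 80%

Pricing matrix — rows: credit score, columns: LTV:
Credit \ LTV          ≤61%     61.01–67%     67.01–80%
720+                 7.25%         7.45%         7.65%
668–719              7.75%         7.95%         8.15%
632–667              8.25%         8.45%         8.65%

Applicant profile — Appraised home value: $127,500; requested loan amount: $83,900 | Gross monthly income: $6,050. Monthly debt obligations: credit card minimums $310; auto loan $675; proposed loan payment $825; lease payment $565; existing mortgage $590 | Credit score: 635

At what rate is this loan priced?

8.45%

Credit score 635 ≥ 632; Total monthly debts = (310 + 675 + 825 + 565 + 590) = 2,965. DTI = 2,965/6,050 = 49% ≤ 50%
LTV: 83,900 ÷ 127,500 = 65.8%, within 80% cap
Score 635 is in the 632–667 band; LTV 65.8% is in the 61.01–67% band → 8.45%.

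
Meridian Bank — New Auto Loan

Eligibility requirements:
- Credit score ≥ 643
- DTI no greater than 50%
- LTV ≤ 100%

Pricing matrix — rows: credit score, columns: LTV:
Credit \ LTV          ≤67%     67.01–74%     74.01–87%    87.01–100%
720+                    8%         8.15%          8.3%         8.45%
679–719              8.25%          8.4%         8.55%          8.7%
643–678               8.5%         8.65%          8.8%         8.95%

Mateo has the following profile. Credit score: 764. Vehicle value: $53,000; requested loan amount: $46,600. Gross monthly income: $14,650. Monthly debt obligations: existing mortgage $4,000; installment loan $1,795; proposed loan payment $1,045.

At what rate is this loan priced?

Credit score 764 ≥ 643; Total monthly debts = (4,000 + 1,795 + 1,045) = 6,840. Debt-to-income = 6,840/14,650 = 46.7% — meets 50% limit
LTV = 46,600/53,000 = 87.9% ≤ 100%
Score 764 is in the 720+ band; LTV 87.9% is in the 87.01–100% band → 8.45%.

8.45%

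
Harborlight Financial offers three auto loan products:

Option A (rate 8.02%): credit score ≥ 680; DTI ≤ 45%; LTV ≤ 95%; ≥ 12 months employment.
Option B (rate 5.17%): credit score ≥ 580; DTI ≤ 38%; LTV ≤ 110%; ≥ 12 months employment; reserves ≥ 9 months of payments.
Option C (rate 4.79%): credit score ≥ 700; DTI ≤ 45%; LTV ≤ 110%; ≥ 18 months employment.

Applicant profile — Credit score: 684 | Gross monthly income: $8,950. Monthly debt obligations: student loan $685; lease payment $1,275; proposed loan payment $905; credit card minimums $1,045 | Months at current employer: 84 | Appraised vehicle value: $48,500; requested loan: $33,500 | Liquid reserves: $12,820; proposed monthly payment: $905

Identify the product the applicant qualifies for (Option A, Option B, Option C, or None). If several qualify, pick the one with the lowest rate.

Option A

Total debts = (685 + 1,275 + 905 + 1,045) = 3,910; DTI = 3,910/8,950 = 43.7%.
LTV = 33,500/48,500 = 69.1%.
Reserves = 12,820/905 = 14.2 months.
Option A: score 684 ≥ 680; DTI 43.7% ≤ 45%; LTV 69.1% ≤ 95%; employment 84 ≥ 12 mo → qualifies.
Option B: score 684 ≥ 580; DTI 43.7% > 38%; LTV 69.1% ≤ 110%; employment 84 ≥ 12 mo; reserves 14.2 ≥ 9 mo → does not qualify.
Option C: score 684 < 700; DTI 43.7% ≤ 45%; LTV 69.1% ≤ 110%; employment 84 ≥ 18 mo → does not qualify.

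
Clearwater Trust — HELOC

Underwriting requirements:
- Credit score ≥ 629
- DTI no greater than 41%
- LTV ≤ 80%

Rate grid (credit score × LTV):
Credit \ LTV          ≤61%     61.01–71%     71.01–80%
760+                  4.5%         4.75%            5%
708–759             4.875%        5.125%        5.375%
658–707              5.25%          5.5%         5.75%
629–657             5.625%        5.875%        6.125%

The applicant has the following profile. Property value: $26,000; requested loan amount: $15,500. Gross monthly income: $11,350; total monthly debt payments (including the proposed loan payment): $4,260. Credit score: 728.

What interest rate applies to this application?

Credit score 728 ≥ 629; Debt-to-income = 4,260/11,350 = 37.5% — meets 41% limit
Loan-to-value = 15,500/26,000 = 59.6% — pass (80% max)
Row: 728 falls in 708–759. Column: 59.6% falls in ≤61%. Rate = 4.875%.

4.875%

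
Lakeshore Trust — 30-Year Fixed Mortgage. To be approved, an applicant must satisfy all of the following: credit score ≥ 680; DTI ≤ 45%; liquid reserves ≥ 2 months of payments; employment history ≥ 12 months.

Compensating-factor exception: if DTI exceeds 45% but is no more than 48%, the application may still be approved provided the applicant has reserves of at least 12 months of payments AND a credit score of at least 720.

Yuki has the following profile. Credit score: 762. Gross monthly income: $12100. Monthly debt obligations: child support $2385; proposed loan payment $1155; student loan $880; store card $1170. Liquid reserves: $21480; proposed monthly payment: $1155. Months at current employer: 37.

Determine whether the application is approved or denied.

Approved

Credit score 762 ≥ 680 (meets base)
Total debts = (2,385 + 1,155 + 880 + 1,170) = 5,590. DTI: 5,590 ÷ 12,100 = 46.2%, over the 45% base limit.
Reserves = 21,480/1,155 = 18.6 months ≥ 2
Employment 37 ≥ 12 months
DTI 46.2% is within the 45%–48% exception band; checking compensating factors.
Reserves 18.6 ≥ 12 months; credit score 762 ≥ 720.
Both override conditions satisfied; DTI exception granted.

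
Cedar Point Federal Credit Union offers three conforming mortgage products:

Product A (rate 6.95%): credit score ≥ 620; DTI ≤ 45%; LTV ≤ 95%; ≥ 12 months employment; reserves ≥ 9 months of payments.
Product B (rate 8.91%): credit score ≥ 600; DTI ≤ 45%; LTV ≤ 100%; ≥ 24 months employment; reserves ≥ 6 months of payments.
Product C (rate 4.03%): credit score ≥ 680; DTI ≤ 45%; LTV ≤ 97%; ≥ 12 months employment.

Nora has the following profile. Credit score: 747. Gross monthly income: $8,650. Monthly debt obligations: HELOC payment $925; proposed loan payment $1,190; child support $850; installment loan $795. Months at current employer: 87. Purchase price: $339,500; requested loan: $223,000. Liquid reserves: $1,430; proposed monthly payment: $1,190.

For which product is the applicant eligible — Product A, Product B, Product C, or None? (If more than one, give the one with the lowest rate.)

Product C

Total debts = (925 + 1,190 + 850 + 795) = 3,760; DTI = 3,760/8,650 = 43.5%.
LTV = 223,000/339,500 = 65.7%.
Reserves = 1,430/1,190 = 1.2 months.
Product A: score 747 ≥ 620; DTI 43.5% ≤ 45%; LTV 65.7% ≤ 95%; employment 87 ≥ 12 mo; reserves 1.2 < 9 mo → does not qualify.
Product B: score 747 ≥ 600; DTI 43.5% ≤ 45%; LTV 65.7% ≤ 100%; employment 87 ≥ 24 mo; reserves 1.2 < 6 mo → does not qualify.
Product C: score 747 ≥ 680; DTI 43.5% ≤ 45%; LTV 65.7% ≤ 97%; employment 87 ≥ 12 mo → qualifies.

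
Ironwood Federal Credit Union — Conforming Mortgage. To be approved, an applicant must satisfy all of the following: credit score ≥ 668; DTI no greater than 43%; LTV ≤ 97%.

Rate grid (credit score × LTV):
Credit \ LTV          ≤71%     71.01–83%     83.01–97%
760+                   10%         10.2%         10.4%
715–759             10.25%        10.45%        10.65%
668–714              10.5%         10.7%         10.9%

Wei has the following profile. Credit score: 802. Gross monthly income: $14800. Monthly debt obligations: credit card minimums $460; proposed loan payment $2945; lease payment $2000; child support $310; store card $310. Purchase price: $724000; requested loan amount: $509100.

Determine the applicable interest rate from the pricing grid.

Credit score 802 ≥ 668; Total monthly debts = (460 + 2,945 + 2,000 + 310 + 310) = 6,025. DTI = 6,025/14,800 = 40.7% ≤ 43%
LTV = 509,100/724,000 = 70.3% ≤ 97%
Row: 802 falls in 760+. Column: 70.3% falls in ≤71%. Rate = 10%.

10%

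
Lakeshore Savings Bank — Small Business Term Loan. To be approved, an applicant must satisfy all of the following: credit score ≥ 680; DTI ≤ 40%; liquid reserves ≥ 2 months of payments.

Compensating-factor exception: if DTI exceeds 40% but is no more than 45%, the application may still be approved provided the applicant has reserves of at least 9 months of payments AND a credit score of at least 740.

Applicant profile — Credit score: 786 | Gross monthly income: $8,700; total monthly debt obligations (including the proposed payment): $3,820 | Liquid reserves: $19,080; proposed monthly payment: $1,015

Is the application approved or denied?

Credit score 786 ≥ 680 (meets base)
DTI = 3,820/8,700 = 43.9% > 40% — standard DTI limit exceeded.
Liquid reserves cover 19,080/1,015 = 18.8 months — ≥ 2 required
43.9% falls in the override range (40%–45%), so the compensating-factor test applies.
Override check — reserves: 18.8 mo (ok); score: 786 (ok).
Both override conditions satisfied; DTI exception granted.

Approved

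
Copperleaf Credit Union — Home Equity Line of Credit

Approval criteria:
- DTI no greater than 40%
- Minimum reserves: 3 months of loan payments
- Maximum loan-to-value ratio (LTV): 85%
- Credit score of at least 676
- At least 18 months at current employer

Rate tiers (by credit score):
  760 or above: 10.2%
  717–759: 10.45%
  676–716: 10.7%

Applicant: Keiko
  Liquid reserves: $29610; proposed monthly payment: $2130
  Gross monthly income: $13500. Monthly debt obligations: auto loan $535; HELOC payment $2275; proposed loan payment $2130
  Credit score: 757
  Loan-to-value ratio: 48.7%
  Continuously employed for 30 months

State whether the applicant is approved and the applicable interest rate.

Credit score 757 ≥ 676 (meets minimum)
Employment 30 ≥ 18 months
Reserves: 29,610 ÷ 2,130 = 13.9 months (meets 3-month minimum)
LTV 48.7% — within 85%
Total monthly debts = (535 + 2,275 + 2,130) = 4,940. Debt-to-income = 4,940/13,500 = 36.6% — meets 40% limit
All requirements met. Score 757 falls in the 717–759 tier → 10.45%.

Approved at 10.45%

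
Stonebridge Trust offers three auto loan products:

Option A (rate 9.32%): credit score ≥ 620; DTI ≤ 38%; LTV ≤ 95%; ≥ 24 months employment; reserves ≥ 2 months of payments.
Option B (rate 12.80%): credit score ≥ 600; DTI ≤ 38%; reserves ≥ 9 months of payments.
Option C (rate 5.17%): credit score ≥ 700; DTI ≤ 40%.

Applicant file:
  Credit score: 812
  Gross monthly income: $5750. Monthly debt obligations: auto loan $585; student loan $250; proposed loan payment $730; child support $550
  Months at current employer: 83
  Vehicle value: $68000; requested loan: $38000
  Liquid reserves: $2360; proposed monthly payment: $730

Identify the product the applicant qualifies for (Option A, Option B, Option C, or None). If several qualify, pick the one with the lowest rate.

Total debts = (585 + 250 + 730 + 550) = 2,115; DTI = 2,115/5,750 = 36.8%.
LTV = 38,000/68,000 = 55.9%.
Reserves = 2,360/730 = 3.2 months.
Option A: score 812 ≥ 620; DTI 36.8% ≤ 38%; LTV 55.9% ≤ 95%; employment 83 ≥ 24 mo; reserves 3.2 ≥ 2 mo → qualifies.
Option B: score 812 ≥ 600; DTI 36.8% ≤ 38%; reserves 3.2 < 9 mo → does not qualify.
Option C: score 812 ≥ 700; DTI 36.8% ≤ 40% → qualifies.
Qualifying: Option A, Option C. Lowest rate is 5.17% → Option C.

Option C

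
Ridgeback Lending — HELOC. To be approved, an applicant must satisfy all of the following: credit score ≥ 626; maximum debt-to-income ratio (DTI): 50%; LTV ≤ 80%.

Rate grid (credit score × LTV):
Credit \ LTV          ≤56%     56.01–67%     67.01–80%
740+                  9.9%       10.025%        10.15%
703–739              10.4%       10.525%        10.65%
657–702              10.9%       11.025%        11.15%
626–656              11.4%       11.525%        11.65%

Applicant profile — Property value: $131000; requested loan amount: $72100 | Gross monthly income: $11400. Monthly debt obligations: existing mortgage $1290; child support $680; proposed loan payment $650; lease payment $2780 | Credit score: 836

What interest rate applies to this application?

9.9%

Credit score 836 ≥ 626; Total monthly debts = (1,290 + 680 + 650 + 2,780) = 5,400. DTI = 5,400/11,400 = 47.4% ≤ 50%
Loan-to-value = 72,100/131,000 = 55% — pass (80% max)
Score 836 is in the 740+ band; LTV 55% is in the ≤56% band → 9.9%.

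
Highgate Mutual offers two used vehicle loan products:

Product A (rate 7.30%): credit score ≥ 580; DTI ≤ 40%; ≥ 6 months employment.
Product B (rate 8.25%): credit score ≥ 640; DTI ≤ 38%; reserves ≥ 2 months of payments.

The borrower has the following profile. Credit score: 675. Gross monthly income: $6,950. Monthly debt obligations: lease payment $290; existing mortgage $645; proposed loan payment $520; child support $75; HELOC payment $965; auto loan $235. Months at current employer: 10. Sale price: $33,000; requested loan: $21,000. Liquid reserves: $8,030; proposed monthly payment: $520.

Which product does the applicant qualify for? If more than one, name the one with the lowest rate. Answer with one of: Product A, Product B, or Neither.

Product A

Total debts = (290 + 645 + 520 + 75 + 965 + 235) = 2,730; DTI = 2,730/6,950 = 39.3%.
LTV = 21,000/33,000 = 63.6%.
Reserves = 8,030/520 = 15.4 months.
Product A: score 675 ≥ 580; DTI 39.3% ≤ 40%; employment 10 ≥ 6 mo → qualifies.
Product B: score 675 ≥ 640; DTI 39.3% > 38%; reserves 15.4 ≥ 2 mo → does not qualify.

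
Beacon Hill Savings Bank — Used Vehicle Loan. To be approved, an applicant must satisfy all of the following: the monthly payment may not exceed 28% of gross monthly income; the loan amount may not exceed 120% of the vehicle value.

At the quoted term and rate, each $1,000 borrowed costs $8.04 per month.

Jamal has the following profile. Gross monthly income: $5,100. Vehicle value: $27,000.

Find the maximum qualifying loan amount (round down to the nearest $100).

Payment cap: 28% × $5,100 = $1,428/month.
At $8.04 per $1,000, that supports 1,428/8.04 × 1,000 ≈ $177,611 → $177,600.
LTV cap: 120% × $27,000 = $32,400 → $32,400.
Binding constraint: loan-to-value.

$32,400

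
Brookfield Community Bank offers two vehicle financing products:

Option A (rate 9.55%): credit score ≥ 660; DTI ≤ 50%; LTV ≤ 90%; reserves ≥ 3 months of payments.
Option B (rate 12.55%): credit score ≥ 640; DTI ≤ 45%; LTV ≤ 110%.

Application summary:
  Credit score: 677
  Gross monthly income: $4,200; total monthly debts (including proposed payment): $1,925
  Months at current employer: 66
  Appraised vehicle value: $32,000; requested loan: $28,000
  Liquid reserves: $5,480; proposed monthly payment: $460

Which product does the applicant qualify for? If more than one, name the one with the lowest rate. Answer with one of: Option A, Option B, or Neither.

DTI = 1,925/4,200 = 45.8%.
LTV = 28,000/32,000 = 87.5%.
Reserves = 5,480/460 = 11.9 months.
Option A: score 677 ≥ 660; DTI 45.8% ≤ 50%; LTV 87.5% ≤ 90%; reserves 11.9 ≥ 3 mo → qualifies.
Option B: score 677 ≥ 640; DTI 45.8% > 45%; LTV 87.5% ≤ 110% → does not qualify.

Option A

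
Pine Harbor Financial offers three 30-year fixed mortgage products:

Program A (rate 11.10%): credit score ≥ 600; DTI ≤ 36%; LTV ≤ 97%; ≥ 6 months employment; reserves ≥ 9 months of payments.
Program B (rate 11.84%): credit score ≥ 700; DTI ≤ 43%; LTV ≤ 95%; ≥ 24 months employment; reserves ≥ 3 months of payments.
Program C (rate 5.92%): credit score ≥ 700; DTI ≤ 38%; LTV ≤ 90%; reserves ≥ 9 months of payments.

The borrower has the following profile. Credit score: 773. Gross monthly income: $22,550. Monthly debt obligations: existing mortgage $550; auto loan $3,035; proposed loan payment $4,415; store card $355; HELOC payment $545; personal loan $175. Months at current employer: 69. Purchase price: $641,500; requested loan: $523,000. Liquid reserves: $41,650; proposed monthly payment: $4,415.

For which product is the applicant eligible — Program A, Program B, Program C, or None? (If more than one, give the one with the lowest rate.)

Program B

Total debts = (550 + 3,035 + 4,415 + 355 + 545 + 175) = 9,075; DTI = 9,075/22,550 = 40.2%.
LTV = 523,000/641,500 = 81.5%.
Reserves = 41,650/4,415 = 9.4 months.
Program A: score 773 ≥ 600; DTI 40.2% > 36%; LTV 81.5% ≤ 97%; employment 69 ≥ 6 mo; reserves 9.4 ≥ 9 mo → does not qualify.
Program B: score 773 ≥ 700; DTI 40.2% ≤ 43%; LTV 81.5% ≤ 95%; employment 69 ≥ 24 mo; reserves 9.4 ≥ 3 mo → qualifies.
Program C: score 773 ≥ 700; DTI 40.2% > 38%; LTV 81.5% ≤ 90%; reserves 9.4 ≥ 9 mo → does not qualify.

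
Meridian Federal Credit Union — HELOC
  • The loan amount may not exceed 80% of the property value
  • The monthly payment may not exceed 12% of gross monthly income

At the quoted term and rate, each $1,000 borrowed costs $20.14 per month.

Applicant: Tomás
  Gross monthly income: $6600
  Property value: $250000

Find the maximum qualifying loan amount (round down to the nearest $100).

$39,300

Payment cap: 12% × $6,600 = $792/month.
At $20.14 per $1,000, that supports 792/20.14 × 1,000 ≈ $39,324 → $39,300.
LTV cap: 80% × $250,000 = $200,000 → $200,000.
Binding constraint: payment-to-income.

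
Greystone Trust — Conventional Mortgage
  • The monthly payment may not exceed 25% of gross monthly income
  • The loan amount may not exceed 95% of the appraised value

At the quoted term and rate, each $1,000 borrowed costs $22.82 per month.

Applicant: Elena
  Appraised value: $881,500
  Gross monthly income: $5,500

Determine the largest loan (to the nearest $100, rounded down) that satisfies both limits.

$60,200

Payment cap: 25% × $5,500 = $1,375/month.
At $22.82 per $1,000, that supports 1,375/22.82 × 1,000 ≈ $60,254 → $60,200.
LTV cap: 95% × $881,500 = $837,425 → $837,400.
Binding constraint: payment-to-income.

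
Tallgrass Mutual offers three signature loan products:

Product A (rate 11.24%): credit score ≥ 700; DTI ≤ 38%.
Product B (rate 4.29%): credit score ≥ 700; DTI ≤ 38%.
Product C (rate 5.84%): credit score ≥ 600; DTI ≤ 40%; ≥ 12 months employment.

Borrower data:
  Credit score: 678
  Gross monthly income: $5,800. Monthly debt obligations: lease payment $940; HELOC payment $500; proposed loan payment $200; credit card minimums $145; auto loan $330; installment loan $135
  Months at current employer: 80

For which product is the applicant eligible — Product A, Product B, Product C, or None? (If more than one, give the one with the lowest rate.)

Total debts = (940 + 500 + 200 + 145 + 330 + 135) = 2,250; DTI = 2,250/5,800 = 38.8%.
Product A: score 678 < 700; DTI 38.8% > 38% → does not qualify.
Product B: score 678 < 700; DTI 38.8% > 38% → does not qualify.
Product C: score 678 ≥ 600; DTI 38.8% ≤ 40%; employment 80 ≥ 12 mo → qualifies.

Product C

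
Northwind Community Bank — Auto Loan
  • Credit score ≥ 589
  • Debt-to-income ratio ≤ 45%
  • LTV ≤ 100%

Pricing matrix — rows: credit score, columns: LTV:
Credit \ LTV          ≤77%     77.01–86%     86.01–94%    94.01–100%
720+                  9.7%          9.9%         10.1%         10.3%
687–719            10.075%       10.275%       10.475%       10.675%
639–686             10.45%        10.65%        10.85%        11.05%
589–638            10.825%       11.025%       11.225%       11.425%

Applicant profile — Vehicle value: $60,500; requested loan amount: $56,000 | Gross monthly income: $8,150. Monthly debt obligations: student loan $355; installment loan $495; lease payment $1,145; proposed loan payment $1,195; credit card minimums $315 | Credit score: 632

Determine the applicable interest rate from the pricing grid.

11.225%

Credit score 632 ≥ 589; Total monthly debts = (355 + 495 + 1,145 + 1,195 + 315) = 3,505. Debt-to-income = 3,505/8,150 = 43% — meets 45% limit
LTV = 56,000/60,500 = 92.6% ≤ 100%
Row: 632 falls in 589–638. Column: 92.6% falls in 86.01–94%. Rate = 11.225%.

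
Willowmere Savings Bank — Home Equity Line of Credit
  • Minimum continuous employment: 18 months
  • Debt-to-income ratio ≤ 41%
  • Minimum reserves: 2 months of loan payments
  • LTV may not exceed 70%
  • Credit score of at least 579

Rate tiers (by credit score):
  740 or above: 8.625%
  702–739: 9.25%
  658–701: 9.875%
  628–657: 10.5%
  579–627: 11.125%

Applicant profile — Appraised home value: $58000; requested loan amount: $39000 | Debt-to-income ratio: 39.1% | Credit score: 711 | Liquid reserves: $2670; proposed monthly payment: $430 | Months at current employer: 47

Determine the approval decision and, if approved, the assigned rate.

Credit score 711 ≥ 579 (meets minimum)
Loan-to-value = 39,000/58,000 = 67.2% — pass (70% max)
Reserves = 2,670/430 = 6.2 months ≥ 2
Employment 47 ≥ 18 months
Debt-to-income 39.1% vs 41% cap — pass
All requirements met. Score 711 falls in the 702–739 tier → 9.25%.

Approved at 9.25%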